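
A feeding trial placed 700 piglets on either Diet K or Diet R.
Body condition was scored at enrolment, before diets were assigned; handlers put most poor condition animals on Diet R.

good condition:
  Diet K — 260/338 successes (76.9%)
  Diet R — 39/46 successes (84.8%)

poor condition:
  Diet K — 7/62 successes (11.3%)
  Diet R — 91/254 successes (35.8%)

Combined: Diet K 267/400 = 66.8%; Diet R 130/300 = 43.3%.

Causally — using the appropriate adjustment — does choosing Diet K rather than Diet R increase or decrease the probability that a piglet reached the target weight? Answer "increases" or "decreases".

decreases

The stratified and pooled comparisons disagree (Diet R wins within each starting body condition; Diet K wins overall), so the answer turns on the causal role of starting body condition.
Nothing the diet does changes starting body condition; the imbalance is an allocation artefact. With starting body condition also predicting the outcome, the pooled figure is confounded, and the within-stratum comparison is the causal one.
Within each level — good condition: 76.9% vs 84.8%; poor condition: 11.3% vs 35.8% — Diet R is higher every time.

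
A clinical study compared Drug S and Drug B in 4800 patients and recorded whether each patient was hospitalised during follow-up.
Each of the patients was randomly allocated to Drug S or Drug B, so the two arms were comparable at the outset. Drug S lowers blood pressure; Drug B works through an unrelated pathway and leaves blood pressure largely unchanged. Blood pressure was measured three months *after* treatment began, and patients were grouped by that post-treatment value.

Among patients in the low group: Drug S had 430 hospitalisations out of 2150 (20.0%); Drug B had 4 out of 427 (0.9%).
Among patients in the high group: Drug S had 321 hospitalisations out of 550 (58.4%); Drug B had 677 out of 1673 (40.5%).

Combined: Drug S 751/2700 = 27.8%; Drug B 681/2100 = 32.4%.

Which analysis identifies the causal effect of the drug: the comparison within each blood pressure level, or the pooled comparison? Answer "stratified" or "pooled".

The distribution of blood pressure is itself part of what the drug does — it is an intermediate outcome. Holding it fixed would remove that part of the effect; the total effect is the pooled difference.
Pooled: Drug S 27.8% vs Drug B 32.4%; Drug S is lower overall.

pooled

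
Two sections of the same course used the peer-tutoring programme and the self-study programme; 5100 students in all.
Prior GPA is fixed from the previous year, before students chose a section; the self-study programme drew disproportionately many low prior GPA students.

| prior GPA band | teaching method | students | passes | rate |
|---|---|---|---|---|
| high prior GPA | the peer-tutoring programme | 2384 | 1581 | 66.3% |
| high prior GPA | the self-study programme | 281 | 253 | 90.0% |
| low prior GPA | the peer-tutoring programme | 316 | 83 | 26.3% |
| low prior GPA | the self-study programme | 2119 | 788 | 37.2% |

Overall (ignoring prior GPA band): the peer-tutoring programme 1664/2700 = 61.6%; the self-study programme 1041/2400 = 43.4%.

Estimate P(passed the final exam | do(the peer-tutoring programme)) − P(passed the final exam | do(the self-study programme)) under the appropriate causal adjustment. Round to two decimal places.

Within every prior GPA band level the self-study programme has the higher rate, yet pooled the peer-tutoring programme does — Simpson's reversal.
Here prior GPA band is a common cause — it drives both which teaching method a case falls under and the outcome. The crude comparison mixes populations; the stratum-specific rates are the causally relevant ones.
Adjusting over the population distribution of prior GPA band: 0.523·(0.663−0.900) + 0.477·(0.263−0.372) = -0.176.

-0.18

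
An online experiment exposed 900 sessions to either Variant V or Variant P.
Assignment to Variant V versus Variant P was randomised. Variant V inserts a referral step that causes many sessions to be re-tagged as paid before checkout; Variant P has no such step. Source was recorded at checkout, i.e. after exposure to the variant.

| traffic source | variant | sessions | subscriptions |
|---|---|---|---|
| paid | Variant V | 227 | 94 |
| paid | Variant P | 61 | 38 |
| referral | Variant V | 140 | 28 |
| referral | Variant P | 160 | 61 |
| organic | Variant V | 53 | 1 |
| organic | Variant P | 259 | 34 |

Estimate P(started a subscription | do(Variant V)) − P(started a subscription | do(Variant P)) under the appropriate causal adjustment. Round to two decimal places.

The stratified and pooled comparisons disagree (Variant P wins within each traffic source; Variant V wins overall), so the answer turns on the causal role of traffic source.
Because the variant influences traffic source, traffic source is a post-treatment mediator, not a confounder. Stratifying on it would bias the estimate; the causal effect is the crude pooled difference.
The causal difference is the pooled difference: 0.293 − 0.277 = +0.016.

+0.02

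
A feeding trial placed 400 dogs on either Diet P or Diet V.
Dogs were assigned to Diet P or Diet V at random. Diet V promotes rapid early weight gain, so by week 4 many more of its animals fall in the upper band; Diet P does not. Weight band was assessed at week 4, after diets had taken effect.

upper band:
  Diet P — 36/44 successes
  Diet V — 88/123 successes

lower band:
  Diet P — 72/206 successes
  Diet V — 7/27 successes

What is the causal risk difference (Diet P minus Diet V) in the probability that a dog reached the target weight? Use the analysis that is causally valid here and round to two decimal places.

Within every week-4 weight band level Diet P has the higher rate, yet pooled Diet V does — Simpson's reversal.
Because the diet influences week-4 weight band, week-4 weight band is a post-treatment mediator, not a confounder. Stratifying on it would bias the estimate; the causal effect is the crude pooled difference.
The causal difference is the pooled difference: 0.432 − 0.633 = -0.201.

-0.20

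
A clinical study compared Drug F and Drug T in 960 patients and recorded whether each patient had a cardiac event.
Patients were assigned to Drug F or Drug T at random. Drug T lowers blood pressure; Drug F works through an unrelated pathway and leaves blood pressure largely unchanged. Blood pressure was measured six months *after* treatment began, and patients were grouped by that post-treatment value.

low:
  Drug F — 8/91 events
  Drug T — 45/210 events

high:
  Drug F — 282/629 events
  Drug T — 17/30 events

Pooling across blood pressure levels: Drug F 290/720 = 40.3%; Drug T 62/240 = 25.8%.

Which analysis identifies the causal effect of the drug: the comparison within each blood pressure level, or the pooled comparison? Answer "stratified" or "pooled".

pooled

Blood pressure here is a post-treatment variable shaped by the drug; conditioning on it would introduce bias rather than remove it. The overall comparison is the causal one.
Pooled: Drug F 40.3% vs Drug T 25.8%; Drug T is lower overall.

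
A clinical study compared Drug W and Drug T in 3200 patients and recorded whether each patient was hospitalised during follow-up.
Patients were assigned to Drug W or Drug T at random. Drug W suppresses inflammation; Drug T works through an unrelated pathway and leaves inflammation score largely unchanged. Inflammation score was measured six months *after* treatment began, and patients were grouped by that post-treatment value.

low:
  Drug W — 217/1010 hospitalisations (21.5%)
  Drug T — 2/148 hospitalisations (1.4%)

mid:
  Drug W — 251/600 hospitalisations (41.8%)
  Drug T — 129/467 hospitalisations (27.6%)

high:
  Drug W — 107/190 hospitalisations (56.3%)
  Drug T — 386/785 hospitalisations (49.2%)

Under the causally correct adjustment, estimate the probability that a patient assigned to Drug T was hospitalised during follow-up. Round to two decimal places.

0.37

Inflammation score here is a post-treatment variable shaped by the drug; conditioning on it would introduce bias rather than remove it. The overall comparison is the causal one.
So P(outcome | do(Drug T)) is just the pooled rate for Drug T: 517/1400 = 0.369.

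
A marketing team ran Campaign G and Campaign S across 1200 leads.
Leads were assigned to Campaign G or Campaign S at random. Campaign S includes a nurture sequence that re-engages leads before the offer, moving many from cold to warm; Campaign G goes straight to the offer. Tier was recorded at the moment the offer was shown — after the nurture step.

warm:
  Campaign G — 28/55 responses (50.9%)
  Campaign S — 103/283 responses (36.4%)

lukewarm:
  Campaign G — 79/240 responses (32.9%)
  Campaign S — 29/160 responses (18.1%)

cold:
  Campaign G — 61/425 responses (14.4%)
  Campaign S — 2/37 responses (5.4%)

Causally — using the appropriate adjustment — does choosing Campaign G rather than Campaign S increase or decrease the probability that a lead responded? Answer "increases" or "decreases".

decreases

Engagement tier here is a post-treatment variable shaped by the campaign; conditioning on it would introduce bias rather than remove it. The overall comparison is the causal one.
Pooled: Campaign G 23.3% vs Campaign S 27.9%; Campaign S is higher overall.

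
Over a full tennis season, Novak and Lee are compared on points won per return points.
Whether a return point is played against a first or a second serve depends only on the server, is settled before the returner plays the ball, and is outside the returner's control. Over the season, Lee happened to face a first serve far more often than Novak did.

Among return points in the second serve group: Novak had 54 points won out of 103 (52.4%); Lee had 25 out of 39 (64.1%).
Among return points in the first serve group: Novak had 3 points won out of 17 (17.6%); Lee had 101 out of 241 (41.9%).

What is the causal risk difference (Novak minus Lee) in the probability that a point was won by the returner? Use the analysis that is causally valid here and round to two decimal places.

Within every serve type level Lee has the higher rate, yet pooled Novak does — Simpson's reversal.
Serve type is set before the player has any effect — it is not caused by the player — and it independently drives the outcome. That makes it a confounder, so the causal comparison is within serve type levels.
Adjusting over the population distribution of serve type: 0.355·(0.524−0.641) + 0.645·(0.176−0.419) = -0.198.

-0.20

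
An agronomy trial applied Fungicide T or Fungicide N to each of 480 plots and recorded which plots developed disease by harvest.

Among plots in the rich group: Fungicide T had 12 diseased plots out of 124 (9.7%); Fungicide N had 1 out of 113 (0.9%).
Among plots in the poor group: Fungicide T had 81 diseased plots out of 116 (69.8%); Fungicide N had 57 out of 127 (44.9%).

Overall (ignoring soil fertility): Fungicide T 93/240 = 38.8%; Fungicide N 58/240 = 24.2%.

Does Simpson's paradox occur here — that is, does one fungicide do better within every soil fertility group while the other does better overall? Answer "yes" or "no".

no

Within each soil fertility level (rich 9.7% vs 0.9%; poor 69.8% vs 44.9%), Fungicide N has the lower rate every time. Pooled: 38.8% vs 24.2% — Fungicide N has the lower rate overall. They agree.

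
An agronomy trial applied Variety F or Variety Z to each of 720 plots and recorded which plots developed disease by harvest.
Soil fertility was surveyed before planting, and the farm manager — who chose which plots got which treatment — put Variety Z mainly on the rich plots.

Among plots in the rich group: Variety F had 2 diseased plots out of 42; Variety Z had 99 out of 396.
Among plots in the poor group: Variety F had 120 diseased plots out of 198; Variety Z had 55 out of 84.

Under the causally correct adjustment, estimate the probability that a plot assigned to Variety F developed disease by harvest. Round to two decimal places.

Since soil fertility is a pre-existing factor (not a product of the variety) and it affects the outcome on its own, it is a confounder. The stratified rates, not the pooled rate, identify the causal effect.
Standardising Variety F to the population soil fertility mix: 0.608·2/42 + 0.392·120/198 = 0.266.

0.27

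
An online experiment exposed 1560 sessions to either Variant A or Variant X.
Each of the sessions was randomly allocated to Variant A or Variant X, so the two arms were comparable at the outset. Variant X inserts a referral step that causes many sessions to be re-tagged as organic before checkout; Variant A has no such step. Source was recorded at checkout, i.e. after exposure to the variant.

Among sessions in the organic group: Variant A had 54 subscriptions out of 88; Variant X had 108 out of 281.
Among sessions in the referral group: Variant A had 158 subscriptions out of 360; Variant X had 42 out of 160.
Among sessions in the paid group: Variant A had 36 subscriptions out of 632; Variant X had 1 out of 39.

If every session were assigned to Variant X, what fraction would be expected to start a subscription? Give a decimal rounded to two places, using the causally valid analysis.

Within every traffic source level Variant A has the higher rate, yet pooled Variant X does — Simpson's reversal.
Traffic source lies on the pathway variant → traffic source → outcome, so adjusting for it blocks the indirect effect. For the total causal effect of variant, use the unadjusted pooled rates.
So P(outcome | do(Variant X)) is just the pooled rate for Variant X: 151/480 = 0.315.

0.31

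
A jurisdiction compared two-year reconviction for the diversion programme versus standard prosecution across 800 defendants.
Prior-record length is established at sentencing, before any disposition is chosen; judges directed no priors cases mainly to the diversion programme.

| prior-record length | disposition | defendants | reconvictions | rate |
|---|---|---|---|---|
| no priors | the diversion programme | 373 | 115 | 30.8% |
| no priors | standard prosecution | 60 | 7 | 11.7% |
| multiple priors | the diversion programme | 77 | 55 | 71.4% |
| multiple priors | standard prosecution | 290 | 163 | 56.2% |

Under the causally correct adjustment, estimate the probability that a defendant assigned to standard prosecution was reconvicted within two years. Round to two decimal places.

The stratified and pooled comparisons disagree (standard prosecution wins within each prior-record length; the diversion programme wins overall), so the answer turns on the causal role of prior-record length.
Here prior-record length is a common cause — it drives both which disposition a case falls under and the outcome. The crude comparison mixes populations; the stratum-specific rates are the causally relevant ones.
Standardising standard prosecution to the population prior-record length mix: 0.541·7/60 + 0.459·163/290 = 0.321.

0.32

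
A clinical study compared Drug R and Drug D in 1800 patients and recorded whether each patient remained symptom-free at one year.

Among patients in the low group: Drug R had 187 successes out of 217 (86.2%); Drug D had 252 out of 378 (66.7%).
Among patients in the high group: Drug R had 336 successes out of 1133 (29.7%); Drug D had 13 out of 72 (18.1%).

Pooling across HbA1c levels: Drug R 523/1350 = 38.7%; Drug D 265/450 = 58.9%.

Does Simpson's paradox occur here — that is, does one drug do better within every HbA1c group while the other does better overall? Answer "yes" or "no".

Within each HbA1c level (low 86.2% vs 66.7%; high 29.7% vs 18.1%), Drug R has the higher rate every time. Pooled: 38.7% vs 58.9% — Drug D has the higher rate overall. The two comparisons disagree.

yes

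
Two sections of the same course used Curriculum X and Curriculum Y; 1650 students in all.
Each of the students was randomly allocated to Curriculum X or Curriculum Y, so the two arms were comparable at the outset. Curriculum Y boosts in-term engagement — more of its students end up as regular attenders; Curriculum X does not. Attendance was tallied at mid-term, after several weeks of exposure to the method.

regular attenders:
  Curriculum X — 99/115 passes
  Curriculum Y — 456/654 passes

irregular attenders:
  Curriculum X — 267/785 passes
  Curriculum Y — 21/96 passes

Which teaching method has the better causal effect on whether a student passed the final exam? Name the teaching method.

The distribution of mid-term attendance is itself part of what the teaching method does — it is an intermediate outcome. Holding it fixed would remove that part of the effect; the total effect is the pooled difference.
Pooled: Curriculum X 40.7% vs Curriculum Y 63.6%; Curriculum Y is higher overall.

Curriculum Y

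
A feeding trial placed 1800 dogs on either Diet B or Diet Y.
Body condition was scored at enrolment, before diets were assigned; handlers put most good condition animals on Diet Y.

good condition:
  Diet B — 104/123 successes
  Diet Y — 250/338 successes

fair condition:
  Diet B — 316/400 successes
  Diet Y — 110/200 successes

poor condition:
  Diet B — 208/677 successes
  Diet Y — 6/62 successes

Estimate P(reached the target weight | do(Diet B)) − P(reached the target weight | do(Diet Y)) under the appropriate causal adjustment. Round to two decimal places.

+0.19

The starting body condition-specific comparison favours Diet B throughout, but the pooled figures favour Diet Y. The question is whether to condition on starting body condition.
Since starting body condition is a pre-existing factor (not a product of the diet) and it affects the outcome on its own, it is a confounder. The stratified rates, not the pooled rate, identify the causal effect.
Adjusting over the population distribution of starting body condition: 0.256·(0.846−0.740) + 0.333·(0.790−0.550) + 0.411·(0.307−0.097) = +0.194.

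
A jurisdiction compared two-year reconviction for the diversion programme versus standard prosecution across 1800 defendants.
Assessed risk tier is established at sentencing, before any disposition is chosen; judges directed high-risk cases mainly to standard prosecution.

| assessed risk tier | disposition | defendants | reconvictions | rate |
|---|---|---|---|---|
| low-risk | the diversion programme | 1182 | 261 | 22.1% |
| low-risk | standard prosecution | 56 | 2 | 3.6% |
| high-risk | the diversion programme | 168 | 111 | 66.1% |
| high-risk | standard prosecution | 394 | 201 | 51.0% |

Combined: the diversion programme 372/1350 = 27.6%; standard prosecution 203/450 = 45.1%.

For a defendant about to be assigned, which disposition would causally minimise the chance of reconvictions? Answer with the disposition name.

Here assessed risk tier is a common cause — it drives both which disposition a case falls under and the outcome. The crude comparison mixes populations; the stratum-specific rates are the causally relevant ones.
Within each level — low-risk: 22.1% vs 3.6%; high-risk: 66.1% vs 51.0% — standard prosecution is lower every time.

standard prosecution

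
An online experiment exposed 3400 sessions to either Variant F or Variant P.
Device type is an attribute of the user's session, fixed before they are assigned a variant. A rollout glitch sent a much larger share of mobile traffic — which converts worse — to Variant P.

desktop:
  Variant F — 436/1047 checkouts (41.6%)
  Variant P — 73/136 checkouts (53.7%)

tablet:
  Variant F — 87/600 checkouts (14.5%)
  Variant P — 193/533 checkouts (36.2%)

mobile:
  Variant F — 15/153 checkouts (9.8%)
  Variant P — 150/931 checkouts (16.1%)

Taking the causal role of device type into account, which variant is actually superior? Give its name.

Variant P

Here device type is a common cause — it drives both which variant a case falls under and the outcome. The crude comparison mixes populations; the stratum-specific rates are the causally relevant ones.
Within each level — desktop: 41.6% vs 53.7%; tablet: 14.5% vs 36.2%; mobile: 9.8% vs 16.1% — Variant P is higher every time.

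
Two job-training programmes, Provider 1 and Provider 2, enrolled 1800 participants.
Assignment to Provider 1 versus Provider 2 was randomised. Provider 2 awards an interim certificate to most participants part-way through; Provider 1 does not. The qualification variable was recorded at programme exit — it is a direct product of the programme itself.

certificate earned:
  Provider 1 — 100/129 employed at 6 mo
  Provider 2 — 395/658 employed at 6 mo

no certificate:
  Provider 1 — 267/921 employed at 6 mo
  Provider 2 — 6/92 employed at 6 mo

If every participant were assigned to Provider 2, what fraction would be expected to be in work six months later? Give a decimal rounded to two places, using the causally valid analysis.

0.53

The stratified and pooled comparisons disagree (Provider 1 wins within each qualification attained during the programme; Provider 2 wins overall), so the answer turns on the causal role of qualification attained during the programme.
Qualification attained during the programme here is a post-treatment variable shaped by the programme; conditioning on it would introduce bias rather than remove it. The overall comparison is the causal one.
So P(outcome | do(Provider 2)) is just the pooled rate for Provider 2: 401/750 = 0.535.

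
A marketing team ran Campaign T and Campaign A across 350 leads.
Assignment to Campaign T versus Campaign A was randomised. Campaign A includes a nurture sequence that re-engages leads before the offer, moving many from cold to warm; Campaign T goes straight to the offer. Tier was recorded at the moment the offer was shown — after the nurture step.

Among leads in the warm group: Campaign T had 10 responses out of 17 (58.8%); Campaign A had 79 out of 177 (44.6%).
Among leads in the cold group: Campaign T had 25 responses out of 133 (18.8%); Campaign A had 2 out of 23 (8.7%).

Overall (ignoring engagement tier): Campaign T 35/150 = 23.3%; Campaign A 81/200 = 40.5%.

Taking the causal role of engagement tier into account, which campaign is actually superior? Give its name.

Campaign T is higher inside every engagement tier stratum but Campaign A is higher in aggregate. Whether to stratify depends on how engagement tier relates to the campaign.
Engagement tier is downstream of the campaign. One should not condition on a consequence of treatment, so the overall rates are the right comparison.
Pooled: Campaign T 23.3% vs Campaign A 40.5%; Campaign A is higher overall.

Campaign A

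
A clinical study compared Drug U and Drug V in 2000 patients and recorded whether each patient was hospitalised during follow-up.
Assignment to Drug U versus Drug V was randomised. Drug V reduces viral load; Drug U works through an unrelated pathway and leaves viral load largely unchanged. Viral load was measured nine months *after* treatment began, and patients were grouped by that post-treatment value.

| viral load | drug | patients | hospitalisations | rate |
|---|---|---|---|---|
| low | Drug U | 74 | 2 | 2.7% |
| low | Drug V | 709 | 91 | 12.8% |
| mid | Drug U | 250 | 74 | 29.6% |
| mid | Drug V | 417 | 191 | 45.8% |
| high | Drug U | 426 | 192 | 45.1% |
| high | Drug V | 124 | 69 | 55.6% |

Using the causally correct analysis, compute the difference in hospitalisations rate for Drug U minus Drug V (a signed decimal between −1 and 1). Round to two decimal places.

Viral load is recorded after the drug and is itself shifted by it — it sits on the causal path from drug to outcome. Conditioning on a mediator would strip out part of the effect we want; the pooled comparison gives the total causal effect.
The causal difference is the pooled difference: 0.357 − 0.281 = +0.077.

+0.08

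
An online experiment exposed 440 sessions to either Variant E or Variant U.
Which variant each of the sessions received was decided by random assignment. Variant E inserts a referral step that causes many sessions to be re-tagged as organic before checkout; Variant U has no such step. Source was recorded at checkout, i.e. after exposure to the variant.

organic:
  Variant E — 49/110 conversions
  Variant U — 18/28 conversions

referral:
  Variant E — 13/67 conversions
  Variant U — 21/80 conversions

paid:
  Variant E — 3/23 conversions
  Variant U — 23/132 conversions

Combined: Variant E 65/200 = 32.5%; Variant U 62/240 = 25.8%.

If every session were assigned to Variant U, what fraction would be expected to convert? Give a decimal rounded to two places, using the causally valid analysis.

The traffic source-specific comparison favours Variant U throughout, but the pooled figures favour Variant E. The question is whether to condition on traffic source.
Traffic source is recorded after the variant and is itself shifted by it — it sits on the causal path from variant to outcome. Conditioning on a mediator would strip out part of the effect we want; the pooled comparison gives the total causal effect.
So P(outcome | do(Variant U)) is just the pooled rate for Variant U: 62/240 = 0.258.

0.26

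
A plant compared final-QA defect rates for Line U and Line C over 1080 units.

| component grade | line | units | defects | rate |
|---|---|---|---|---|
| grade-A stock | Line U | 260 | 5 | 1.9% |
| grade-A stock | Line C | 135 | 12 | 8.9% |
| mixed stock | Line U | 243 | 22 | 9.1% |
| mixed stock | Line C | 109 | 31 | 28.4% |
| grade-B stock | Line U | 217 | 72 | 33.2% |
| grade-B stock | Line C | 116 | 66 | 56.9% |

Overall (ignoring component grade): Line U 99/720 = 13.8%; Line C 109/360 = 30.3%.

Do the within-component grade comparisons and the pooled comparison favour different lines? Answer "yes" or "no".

Within each component grade level (grade-A stock 1.9% vs 8.9%; mixed stock 9.1% vs 28.4%; grade-B stock 33.2% vs 56.9%), Line U has the lower rate every time. Pooled: 13.8% vs 30.3% — Line U has the lower rate overall. They agree.

no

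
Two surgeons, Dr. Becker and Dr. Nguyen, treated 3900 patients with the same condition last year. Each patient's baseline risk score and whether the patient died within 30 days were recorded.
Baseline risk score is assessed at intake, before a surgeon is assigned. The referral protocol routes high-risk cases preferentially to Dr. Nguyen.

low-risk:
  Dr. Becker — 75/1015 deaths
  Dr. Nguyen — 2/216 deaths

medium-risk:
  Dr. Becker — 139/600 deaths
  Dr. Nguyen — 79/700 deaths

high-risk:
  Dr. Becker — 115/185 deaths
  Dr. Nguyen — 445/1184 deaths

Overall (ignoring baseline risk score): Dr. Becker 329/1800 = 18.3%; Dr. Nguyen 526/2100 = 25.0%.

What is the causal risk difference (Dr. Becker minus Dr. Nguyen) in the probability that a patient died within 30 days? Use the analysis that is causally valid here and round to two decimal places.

+0.15

Within every baseline risk score level Dr. Nguyen has the lower rate, yet pooled Dr. Becker does — Simpson's reversal.
Since baseline risk score is a pre-existing factor (not a product of the surgeon) and it affects the outcome on its own, it is a confounder. The stratified rates, not the pooled rate, identify the causal effect.
Adjusting over the population distribution of baseline risk score: 0.316·(0.074−0.009) + 0.333·(0.232−0.113) + 0.351·(0.622−0.376) = +0.146.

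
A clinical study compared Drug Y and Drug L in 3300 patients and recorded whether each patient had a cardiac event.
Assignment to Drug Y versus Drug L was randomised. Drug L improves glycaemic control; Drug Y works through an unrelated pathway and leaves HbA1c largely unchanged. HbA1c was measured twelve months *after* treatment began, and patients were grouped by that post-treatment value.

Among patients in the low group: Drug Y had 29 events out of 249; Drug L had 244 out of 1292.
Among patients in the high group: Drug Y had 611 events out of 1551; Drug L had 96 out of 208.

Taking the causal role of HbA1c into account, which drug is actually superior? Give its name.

HbA1c here is a post-treatment variable shaped by the drug; conditioning on it would introduce bias rather than remove it. The overall comparison is the causal one.
Pooled: Drug Y 35.6% vs Drug L 22.7%; Drug L is lower overall.

Drug L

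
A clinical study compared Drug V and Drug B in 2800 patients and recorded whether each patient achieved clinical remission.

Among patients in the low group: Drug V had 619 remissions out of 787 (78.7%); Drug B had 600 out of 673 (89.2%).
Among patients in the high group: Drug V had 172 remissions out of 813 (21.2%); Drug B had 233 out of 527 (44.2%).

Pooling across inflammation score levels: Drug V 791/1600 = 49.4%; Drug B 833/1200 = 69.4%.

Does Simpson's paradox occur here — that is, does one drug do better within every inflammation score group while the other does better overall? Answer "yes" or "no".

Within each inflammation score level (low 78.7% vs 89.2%; high 21.2% vs 44.2%), Drug B has the higher rate every time. Pooled: 49.4% vs 69.4% — Drug B has the higher rate overall. They agree.

no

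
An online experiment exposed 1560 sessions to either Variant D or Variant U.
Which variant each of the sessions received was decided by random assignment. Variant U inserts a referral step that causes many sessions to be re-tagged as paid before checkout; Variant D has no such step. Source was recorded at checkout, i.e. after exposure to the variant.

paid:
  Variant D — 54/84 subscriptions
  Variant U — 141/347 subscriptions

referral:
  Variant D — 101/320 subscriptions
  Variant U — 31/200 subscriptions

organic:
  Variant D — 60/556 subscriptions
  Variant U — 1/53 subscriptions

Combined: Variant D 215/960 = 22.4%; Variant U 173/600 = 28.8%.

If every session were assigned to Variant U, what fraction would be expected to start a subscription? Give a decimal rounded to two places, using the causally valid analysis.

Within every traffic source level Variant D has the higher rate, yet pooled Variant U does — Simpson's reversal.
Because the variant influences traffic source, traffic source is a post-treatment mediator, not a confounder. Stratifying on it would bias the estimate; the causal effect is the crude pooled difference.
So P(outcome | do(Variant U)) is just the pooled rate for Variant U: 173/600 = 0.288.

0.29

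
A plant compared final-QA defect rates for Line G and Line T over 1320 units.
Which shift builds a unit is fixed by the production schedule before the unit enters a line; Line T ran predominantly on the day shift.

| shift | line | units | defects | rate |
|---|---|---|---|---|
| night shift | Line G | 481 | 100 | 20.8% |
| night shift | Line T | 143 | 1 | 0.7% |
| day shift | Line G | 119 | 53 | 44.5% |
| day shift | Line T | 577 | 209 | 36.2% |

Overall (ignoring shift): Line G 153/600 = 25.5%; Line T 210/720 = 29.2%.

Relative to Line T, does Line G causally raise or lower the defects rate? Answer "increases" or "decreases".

increases

Nothing the line does changes shift; the imbalance is an allocation artefact. With shift also predicting the outcome, the pooled figure is confounded, and the within-stratum comparison is the causal one.
Within each level — night shift: 20.8% vs 0.7%; day shift: 44.5% vs 36.2% — Line T is lower every time.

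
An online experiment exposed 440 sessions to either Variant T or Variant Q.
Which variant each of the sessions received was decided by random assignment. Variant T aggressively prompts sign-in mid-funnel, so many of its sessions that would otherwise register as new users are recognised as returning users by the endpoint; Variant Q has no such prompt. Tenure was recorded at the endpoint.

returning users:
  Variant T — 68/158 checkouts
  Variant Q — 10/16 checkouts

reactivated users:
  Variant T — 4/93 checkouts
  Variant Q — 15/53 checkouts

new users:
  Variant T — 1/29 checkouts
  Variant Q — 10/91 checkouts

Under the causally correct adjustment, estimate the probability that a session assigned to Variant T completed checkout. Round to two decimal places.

The distribution of user tenure is itself part of what the variant does — it is an intermediate outcome. Holding it fixed would remove that part of the effect; the total effect is the pooled difference.
So P(outcome | do(Variant T)) is just the pooled rate for Variant T: 73/280 = 0.261.

0.26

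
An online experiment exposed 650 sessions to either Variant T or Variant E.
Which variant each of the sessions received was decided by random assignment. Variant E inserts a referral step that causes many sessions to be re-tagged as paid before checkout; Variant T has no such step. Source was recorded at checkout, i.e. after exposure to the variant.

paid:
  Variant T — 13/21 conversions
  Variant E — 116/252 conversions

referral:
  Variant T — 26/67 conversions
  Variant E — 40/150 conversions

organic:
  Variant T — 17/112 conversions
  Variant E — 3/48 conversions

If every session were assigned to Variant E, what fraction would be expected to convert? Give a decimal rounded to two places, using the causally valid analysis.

The traffic source-specific comparison favours Variant T throughout, but the pooled figures favour Variant E. The question is whether to condition on traffic source.
Traffic source is downstream of the variant. One should not condition on a consequence of treatment, so the overall rates are the right comparison.
So P(outcome | do(Variant E)) is just the pooled rate for Variant E: 159/450 = 0.353.

0.35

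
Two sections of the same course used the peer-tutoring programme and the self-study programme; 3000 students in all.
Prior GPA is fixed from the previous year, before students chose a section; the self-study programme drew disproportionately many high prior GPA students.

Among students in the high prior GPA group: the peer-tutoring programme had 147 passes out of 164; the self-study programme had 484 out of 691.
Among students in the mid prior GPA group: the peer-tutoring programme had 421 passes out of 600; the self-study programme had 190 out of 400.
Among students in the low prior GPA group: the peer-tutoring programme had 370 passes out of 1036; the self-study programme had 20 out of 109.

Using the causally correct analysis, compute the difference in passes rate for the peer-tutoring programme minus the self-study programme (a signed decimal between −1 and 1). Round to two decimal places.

the peer-tutoring programme is higher inside every prior GPA band stratum but the self-study programme is higher in aggregate. Whether to stratify depends on how prior GPA band relates to the teaching method.
Nothing the teaching method does changes prior GPA band; the imbalance is an allocation artefact. With prior GPA band also predicting the outcome, the pooled figure is confounded, and the within-stratum comparison is the causal one.
Adjusting over the population distribution of prior GPA band: 0.285·(0.896−0.700) + 0.333·(0.702−0.475) + 0.382·(0.357−0.183) = +0.198.

+0.20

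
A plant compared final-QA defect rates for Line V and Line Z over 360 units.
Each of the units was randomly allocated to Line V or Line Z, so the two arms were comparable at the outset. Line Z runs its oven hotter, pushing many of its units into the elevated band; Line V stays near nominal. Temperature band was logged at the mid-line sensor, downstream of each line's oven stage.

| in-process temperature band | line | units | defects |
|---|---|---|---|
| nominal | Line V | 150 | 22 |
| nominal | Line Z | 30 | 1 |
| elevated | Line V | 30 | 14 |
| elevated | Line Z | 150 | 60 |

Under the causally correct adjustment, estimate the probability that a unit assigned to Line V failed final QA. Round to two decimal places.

0.20

Stratifying would compare lines among units the lines themselves sorted into in-process temperature band groups — a form of selection on an intermediate. The unconditioned pooled rates give the total causal effect.
So P(outcome | do(Line V)) is just the pooled rate for Line V: 36/180 = 0.200.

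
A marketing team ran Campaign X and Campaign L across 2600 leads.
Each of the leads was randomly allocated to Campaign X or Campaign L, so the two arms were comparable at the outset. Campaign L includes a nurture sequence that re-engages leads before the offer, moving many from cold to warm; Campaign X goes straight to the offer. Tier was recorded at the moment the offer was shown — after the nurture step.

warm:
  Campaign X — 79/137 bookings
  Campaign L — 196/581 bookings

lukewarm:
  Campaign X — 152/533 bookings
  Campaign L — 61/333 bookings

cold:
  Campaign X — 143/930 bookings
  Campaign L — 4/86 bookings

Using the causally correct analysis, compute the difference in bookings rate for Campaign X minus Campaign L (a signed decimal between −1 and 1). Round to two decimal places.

-0.03

The engagement tier-specific comparison favours Campaign X throughout, but the pooled figures favour Campaign L. The question is whether to condition on engagement tier.
Engagement tier is recorded after the campaign and is itself shifted by it — it sits on the causal path from campaign to outcome. Conditioning on a mediator would strip out part of the effect we want; the pooled comparison gives the total causal effect.
The causal difference is the pooled difference: 0.234 − 0.261 = -0.027.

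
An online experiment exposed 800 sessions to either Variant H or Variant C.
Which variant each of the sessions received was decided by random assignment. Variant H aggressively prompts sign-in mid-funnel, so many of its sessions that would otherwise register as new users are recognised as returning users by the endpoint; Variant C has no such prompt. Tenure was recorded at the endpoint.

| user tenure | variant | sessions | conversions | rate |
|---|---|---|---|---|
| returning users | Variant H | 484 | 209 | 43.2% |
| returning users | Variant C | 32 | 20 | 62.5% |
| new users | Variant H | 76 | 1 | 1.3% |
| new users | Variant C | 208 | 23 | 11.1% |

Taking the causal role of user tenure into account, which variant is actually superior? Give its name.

User tenure is downstream of the variant. One should not condition on a consequence of treatment, so the overall rates are the right comparison.
Pooled: Variant H 37.5% vs Variant C 17.9%; Variant H is higher overall.

Variant H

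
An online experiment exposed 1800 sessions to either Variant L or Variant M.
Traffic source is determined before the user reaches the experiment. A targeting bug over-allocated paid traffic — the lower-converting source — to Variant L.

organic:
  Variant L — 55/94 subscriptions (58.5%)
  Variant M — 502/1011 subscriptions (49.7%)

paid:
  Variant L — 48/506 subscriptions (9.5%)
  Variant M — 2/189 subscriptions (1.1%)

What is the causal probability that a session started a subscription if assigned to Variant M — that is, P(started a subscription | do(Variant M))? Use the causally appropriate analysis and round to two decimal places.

0.31

Traffic source differs across variants for reasons unrelated to any effect of the variant itself, and it separately predicts the outcome — a classic confounder. We must compare within traffic source levels.
Standardising Variant M to the population traffic source mix: 0.614·502/1011 + 0.386·2/189 = 0.309.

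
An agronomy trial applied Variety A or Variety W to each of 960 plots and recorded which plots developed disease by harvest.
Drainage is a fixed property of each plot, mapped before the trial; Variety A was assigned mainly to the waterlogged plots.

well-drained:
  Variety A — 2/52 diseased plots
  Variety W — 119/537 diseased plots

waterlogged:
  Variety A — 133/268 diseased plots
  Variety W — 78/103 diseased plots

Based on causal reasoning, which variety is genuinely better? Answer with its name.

Variety A

The imbalance in field drainage arose from how plots were allocated, not from anything the variety did; and field drainage independently affects the outcome. The pooled gap is confounded — condition on field drainage.
Within each level — well-drained: 3.8% vs 22.2%; waterlogged: 49.6% vs 75.7% — Variety A is lower every time.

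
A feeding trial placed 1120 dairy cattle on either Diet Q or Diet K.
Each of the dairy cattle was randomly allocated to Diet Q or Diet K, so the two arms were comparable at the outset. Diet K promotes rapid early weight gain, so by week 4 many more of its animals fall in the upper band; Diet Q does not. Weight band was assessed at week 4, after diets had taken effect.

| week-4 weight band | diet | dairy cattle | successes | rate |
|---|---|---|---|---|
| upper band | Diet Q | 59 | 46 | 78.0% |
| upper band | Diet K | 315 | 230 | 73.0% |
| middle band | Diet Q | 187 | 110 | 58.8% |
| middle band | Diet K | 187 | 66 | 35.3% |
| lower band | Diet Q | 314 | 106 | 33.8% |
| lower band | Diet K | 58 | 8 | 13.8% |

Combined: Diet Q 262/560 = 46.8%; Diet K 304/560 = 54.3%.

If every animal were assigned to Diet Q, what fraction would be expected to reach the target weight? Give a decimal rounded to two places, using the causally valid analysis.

0.47

Within every week-4 weight band level Diet Q has the higher rate, yet pooled Diet K does — Simpson's reversal.
Stratifying would compare diets among dairy cattle the diets themselves sorted into week-4 weight band groups — a form of selection on an intermediate. The unconditioned pooled rates give the total causal effect.
So P(outcome | do(Diet Q)) is just the pooled rate for Diet Q: 262/560 = 0.468.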